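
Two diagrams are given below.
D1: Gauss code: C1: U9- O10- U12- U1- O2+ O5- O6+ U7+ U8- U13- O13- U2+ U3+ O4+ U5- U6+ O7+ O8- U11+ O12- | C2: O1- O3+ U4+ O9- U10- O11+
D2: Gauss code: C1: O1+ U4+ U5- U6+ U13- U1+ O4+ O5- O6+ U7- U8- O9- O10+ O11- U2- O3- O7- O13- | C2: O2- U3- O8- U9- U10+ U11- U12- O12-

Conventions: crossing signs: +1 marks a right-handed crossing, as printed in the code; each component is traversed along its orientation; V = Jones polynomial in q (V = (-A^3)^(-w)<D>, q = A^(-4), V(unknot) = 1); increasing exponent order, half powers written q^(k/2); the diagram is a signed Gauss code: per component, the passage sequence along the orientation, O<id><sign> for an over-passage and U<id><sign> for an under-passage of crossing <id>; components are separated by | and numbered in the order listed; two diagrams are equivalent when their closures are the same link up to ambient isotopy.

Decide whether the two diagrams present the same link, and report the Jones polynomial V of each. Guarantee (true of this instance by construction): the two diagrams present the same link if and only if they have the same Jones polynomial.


equivalent: no
D1 (bracket A^-9 - A^-5 + 2A^-1 - A^3 + 2A^7 - A^11; 13 crossings at w = -1): V = q^(-7/2) - 2q^(-5/2) + q^(-3/2) - 2q^(-1/2) + q^(1/2) - q^(3/2)
D2 (bracket A^-9 + A^-1 - A^3 + A^7; 13 crossings at w = -5): V = -q^(-11/2) + q^(-9/2) - q^(-7/2) - q^(-3/2)
key observation: 2 classes among 2 diagrams; unequal V(q) rules out equality


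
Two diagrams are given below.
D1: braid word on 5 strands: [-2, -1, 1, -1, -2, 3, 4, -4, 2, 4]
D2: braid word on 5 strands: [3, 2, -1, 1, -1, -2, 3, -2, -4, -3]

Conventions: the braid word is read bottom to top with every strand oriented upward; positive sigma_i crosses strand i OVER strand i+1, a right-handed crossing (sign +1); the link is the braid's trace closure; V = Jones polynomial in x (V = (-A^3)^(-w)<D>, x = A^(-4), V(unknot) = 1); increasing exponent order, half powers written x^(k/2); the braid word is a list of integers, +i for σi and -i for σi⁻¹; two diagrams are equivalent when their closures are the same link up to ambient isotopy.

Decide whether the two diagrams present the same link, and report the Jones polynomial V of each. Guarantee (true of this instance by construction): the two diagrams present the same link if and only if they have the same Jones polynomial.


same link: yes
V(D1) = 1  [10 crossings, <D> = 1, w = 0]
D2 (bracket A^-6; 10 crossings at w = -2): V = 1
note: one V(x) for all 2 diagrams — one class (guaranteed)


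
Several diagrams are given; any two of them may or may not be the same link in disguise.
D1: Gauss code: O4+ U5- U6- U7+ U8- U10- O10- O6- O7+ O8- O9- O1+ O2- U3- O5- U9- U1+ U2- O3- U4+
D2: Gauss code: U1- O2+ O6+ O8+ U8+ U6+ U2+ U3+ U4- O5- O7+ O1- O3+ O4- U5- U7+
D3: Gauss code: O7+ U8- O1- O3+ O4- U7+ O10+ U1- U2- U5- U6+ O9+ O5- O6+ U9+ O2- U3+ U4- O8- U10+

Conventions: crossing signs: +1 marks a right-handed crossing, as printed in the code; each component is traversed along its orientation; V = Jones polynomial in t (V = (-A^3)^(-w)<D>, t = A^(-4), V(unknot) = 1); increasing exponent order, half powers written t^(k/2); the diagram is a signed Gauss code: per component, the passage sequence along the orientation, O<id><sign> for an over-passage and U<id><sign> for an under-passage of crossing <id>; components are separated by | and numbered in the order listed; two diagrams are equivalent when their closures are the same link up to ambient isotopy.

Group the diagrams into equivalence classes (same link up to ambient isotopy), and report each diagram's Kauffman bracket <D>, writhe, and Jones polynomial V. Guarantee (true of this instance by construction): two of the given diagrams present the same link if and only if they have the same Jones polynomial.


equivalence classes: {D1} | {D2} | {D3}
D1 (bracket A^-8 + 1 - A^4; 10 crossings at w = -4): V = -t^-4 + t^-3 + t^-1
V(D2) = 1  (w +2, c 8, <D> = A^6)
V(D3) = t^-2 - t^-1 + 1 - t + t^2  (w 0, c 10, <D> = A^-8 - A^-4 + 1 - A^4 + A^8)
observation: comparing 3 Jones polynomials yields 3 groups


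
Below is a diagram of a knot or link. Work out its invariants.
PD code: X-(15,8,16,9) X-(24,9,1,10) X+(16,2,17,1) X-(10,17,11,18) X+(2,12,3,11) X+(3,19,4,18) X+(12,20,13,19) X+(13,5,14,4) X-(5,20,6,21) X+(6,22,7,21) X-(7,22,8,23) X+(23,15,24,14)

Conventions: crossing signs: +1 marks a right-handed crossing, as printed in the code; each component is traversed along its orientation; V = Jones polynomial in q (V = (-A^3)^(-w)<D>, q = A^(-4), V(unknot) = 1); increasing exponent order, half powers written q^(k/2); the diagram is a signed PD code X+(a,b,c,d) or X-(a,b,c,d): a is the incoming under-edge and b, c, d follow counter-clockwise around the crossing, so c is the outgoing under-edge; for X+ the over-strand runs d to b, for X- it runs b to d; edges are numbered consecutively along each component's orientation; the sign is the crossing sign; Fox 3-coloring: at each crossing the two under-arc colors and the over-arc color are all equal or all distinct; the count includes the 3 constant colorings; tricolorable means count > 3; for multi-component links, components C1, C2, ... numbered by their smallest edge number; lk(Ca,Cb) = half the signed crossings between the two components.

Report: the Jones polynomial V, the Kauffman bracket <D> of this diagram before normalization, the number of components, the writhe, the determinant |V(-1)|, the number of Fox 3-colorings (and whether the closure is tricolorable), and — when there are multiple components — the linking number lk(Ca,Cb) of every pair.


V(q) = q^-1 - 1 + 2q - 2q^2 + 2q^3 - 2q^4 + q^5
bracket: A^-14 - 2A^-10 + 2A^-6 - 2A^-2 + 2A^2 - A^6 + A^10, w = +2
1 component, writhe +2, over 12 crossings
det 11, colorings 3 of 3^12 — not tricolorable
observation: det 11 = |V(-1)|; not divisible by 3, so not tricolorable


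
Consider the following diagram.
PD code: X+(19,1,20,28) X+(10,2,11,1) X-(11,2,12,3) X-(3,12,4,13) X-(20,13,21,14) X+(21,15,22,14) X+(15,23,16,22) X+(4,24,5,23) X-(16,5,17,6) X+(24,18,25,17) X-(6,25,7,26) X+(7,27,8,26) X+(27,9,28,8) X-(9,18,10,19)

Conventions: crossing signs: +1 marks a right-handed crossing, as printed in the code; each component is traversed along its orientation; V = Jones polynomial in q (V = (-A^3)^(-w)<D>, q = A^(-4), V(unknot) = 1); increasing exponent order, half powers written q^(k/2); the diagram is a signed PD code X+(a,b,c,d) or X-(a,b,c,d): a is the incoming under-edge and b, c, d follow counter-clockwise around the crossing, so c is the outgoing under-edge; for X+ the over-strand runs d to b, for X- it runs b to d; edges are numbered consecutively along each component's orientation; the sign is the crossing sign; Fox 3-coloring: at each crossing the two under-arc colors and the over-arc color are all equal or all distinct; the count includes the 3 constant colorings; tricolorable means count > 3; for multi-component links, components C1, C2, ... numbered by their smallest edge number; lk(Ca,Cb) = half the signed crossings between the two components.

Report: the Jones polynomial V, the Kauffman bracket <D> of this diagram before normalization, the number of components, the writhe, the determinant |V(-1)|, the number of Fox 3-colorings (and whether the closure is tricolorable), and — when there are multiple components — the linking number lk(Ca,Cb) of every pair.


V(q) = -q^-1 + 2 - q + 2q^2 - q^3 + q^4 - q^5
bracket: -A^-14 + A^-10 - A^-6 + 2A^-2 - A^2 + 2A^6 - A^10, w = +2
1 component, writhe +2, over 14 crossings
det 9, colorings 9 of 3^14 — tricolorable
observation: V spans 6 powers of q: at least 6 crossings in any diagram


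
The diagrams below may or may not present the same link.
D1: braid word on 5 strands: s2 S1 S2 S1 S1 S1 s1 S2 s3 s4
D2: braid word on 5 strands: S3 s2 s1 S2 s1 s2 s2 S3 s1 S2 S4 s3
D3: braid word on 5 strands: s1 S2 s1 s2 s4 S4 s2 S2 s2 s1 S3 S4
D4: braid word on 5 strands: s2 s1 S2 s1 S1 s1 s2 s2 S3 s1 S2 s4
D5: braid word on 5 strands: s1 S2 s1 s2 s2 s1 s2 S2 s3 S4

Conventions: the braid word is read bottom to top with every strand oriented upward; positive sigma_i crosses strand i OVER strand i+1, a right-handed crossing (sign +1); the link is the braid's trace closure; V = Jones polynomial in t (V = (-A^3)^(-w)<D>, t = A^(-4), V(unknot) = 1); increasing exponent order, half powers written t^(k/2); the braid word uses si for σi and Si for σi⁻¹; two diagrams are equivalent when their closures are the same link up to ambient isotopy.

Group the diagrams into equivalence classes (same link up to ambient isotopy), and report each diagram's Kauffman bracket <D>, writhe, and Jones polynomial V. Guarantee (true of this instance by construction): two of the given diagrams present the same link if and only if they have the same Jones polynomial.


equivalence classes: {D1} | {D2, D3, D4, D5}
D1 (bracket A^-2 + A^6 - A^10; 10 crossings at w = -2): V = -t^-4 + t^-3 + t^-1
V(D2) = t - t^2 + 2t^3 - t^4 + t^5 - t^6  (w +2, c 12, <D> = -A^-18 + A^-14 - A^-10 + 2A^-6 - A^-2 + A^2)
D3 (bracket -A^-18 + A^-14 - A^-10 + 2A^-6 - A^-2 + A^2; 12 crossings at w = +2): V = t - t^2 + 2t^3 - t^4 + t^5 - t^6
V(D4) = t - t^2 + 2t^3 - t^4 + t^5 - t^6  [12 crossings, <D> = -A^-12 + A^-8 - A^-4 + 2 - A^4 + A^8, w = +4]
V(D5) = t - t^2 + 2t^3 - t^4 + t^5 - t^6  [10 crossings, <D> = -A^-12 + A^-8 - A^-4 + 2 - A^4 + A^8, w = +4]
observation: 2 classes among 5 diagrams; unequal V(t) rules out equality


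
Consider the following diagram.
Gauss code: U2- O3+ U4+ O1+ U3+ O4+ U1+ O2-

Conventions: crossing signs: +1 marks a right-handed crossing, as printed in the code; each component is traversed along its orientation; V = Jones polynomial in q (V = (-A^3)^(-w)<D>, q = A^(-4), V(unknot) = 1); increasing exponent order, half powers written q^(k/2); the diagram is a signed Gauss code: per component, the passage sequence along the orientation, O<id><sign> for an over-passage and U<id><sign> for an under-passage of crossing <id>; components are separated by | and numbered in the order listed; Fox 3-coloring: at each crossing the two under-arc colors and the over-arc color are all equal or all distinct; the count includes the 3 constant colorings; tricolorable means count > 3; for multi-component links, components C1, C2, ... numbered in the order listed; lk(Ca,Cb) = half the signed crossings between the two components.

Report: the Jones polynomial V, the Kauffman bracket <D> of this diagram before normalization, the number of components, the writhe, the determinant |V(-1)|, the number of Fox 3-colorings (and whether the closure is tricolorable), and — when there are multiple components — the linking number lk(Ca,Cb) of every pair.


Jones polynomial: V(q) = q + q^3 - q^4
<D> = -A^-10 + A^-6 + A^2; writhe +2
components 1, writhe +2 (4 crossings)
3-colorings: 9 of 3^4, det 3 — tricolorable
note: w = +2 shifts under R1 moves; the (-A^3)^(-2) factor cancels that in V


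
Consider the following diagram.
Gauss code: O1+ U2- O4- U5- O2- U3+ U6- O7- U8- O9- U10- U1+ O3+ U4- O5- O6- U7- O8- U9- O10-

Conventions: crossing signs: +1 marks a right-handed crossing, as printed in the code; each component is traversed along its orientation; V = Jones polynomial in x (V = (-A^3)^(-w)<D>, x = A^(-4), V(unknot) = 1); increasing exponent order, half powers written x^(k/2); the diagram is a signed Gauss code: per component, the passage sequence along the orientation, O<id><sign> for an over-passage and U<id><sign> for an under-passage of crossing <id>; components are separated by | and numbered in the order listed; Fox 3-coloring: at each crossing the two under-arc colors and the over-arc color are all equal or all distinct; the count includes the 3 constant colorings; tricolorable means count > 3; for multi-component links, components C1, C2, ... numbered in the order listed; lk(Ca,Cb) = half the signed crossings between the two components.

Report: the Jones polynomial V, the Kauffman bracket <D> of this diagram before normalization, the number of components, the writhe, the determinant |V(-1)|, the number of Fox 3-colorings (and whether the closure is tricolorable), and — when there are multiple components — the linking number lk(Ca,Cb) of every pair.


V = -x^-9 + 2x^-8 - 3x^-7 + 3x^-6 - 3x^-5 + 3x^-4 - x^-3 + x^-2
<D> = A^-10 - A^-6 + 3A^-2 - 3A^2 + 3A^6 - 3A^10 + 2A^14 - A^18 (w = -6)
1 component over 10 crossings, w = -6
3 Fox colorings among 3^10, |V(-1)| = 17: not tricolorable
why: w = -6 (over 10 crossings) is diagram-only; (-A^3)^(6) removes it from V


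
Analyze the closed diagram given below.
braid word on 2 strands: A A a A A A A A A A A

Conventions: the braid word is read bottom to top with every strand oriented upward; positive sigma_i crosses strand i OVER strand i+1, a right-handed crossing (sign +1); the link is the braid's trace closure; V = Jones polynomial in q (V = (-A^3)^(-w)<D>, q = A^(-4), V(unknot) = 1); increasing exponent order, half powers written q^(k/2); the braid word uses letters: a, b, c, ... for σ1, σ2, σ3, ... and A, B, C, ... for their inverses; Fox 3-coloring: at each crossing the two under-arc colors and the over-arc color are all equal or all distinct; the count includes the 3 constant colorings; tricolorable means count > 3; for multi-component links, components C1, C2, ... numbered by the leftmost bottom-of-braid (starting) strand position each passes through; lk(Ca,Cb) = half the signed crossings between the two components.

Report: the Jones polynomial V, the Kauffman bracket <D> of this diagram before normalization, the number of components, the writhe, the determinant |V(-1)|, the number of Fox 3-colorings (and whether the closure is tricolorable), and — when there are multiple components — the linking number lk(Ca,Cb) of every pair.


Jones polynomial: V(q) = -q^-13 + q^-12 - q^-11 + q^-10 - q^-9 + q^-8 - q^-7 + q^-6 + q^-4
<D> = -A^-11 - A^-3 + A - A^5 + A^9 - A^13 + A^17 - A^21 + A^25; writhe -9
components 1, writhe -9 (11 crossings)
3-colorings: 9 of 3^11, det 9 — tricolorable
note: inverse pairs cancel, leaving σ1⁻¹ σ1⁻¹ σ1⁻¹ σ1⁻¹ σ1⁻¹ σ1⁻¹ σ1⁻¹ σ1⁻¹ σ1⁻¹


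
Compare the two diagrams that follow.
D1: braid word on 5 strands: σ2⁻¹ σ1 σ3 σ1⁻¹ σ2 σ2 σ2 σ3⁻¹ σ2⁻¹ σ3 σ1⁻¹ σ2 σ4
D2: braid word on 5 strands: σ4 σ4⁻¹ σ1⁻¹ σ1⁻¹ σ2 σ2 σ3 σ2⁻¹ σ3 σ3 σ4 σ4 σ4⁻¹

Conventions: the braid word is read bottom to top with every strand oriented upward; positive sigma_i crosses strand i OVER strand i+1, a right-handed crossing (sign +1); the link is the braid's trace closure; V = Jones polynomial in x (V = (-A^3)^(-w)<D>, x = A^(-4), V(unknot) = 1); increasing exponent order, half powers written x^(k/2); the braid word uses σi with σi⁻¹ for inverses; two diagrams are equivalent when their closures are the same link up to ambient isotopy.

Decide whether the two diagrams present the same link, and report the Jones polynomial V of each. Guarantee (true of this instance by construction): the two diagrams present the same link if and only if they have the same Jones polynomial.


equivalent: no
D1 (bracket A^-13 - A^-9 + A^-5 + A^3; 13 crossings at w = +3): V = -x^(3/2) - x^(7/2) + x^(9/2) - x^(11/2)
D2 (bracket -A^-13 + A^-9 - 2A^-5 + 3A^-1 - 2A^3 + 3A^7 - A^11 + A^15; 13 crossings at w = +3): V = -x^(-3/2) + x^(-1/2) - 3x^(1/2) + 2x^(3/2) - 3x^(5/2) + 2x^(7/2) - x^(9/2) + x^(11/2)
key observation: V(x) takes 2 values over 2 diagrams, fixing the grouping


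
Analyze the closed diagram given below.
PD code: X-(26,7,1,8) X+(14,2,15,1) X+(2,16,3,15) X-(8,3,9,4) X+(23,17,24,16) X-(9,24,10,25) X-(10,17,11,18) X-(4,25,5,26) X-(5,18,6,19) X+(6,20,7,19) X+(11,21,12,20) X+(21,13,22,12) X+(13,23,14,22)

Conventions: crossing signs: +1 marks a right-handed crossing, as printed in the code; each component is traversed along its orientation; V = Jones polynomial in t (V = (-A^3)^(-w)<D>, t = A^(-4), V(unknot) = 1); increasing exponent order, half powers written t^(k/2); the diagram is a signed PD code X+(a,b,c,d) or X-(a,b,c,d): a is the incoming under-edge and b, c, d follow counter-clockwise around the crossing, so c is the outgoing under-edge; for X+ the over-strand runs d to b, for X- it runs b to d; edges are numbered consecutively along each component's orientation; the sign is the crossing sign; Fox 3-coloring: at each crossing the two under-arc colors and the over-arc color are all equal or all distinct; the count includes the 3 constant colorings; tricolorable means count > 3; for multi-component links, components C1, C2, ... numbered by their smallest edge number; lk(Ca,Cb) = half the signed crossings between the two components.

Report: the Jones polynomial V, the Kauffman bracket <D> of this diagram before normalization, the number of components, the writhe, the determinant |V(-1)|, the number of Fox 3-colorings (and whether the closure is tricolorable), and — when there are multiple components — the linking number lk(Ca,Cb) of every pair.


Jones polynomial: V(t) = -t^-1 + 2 - t + 2t^2 - t^3 + t^4 - t^5
<D> = A^-17 - A^-13 + A^-9 - 2A^-5 + A^-1 - 2A^3 + A^7; writhe +1
components 1, writhe +1 (13 crossings)
3-colorings: 9 of 3^13, det 9 — tricolorable
note: V spans 6 powers of t: at least 6 crossings in any diagram


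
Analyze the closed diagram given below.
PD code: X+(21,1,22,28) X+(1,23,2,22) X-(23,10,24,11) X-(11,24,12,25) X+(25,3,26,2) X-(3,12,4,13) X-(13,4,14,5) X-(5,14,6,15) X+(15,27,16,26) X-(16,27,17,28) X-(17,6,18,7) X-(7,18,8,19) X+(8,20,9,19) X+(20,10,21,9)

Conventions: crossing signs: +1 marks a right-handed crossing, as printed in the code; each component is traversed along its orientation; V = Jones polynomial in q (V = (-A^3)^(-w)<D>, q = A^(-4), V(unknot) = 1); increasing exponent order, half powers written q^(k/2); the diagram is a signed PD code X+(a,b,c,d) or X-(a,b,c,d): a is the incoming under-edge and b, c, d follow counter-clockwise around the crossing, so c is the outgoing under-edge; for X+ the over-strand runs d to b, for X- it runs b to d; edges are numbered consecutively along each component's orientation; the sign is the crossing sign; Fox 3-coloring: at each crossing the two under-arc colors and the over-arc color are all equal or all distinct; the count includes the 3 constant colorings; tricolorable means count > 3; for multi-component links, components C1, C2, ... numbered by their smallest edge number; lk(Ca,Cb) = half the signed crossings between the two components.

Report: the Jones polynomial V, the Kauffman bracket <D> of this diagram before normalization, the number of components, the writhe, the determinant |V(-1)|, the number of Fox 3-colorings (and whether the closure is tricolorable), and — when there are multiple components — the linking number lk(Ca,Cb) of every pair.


V = -q^-6 + 2q^-5 - 4q^-4 + 5q^-3 - 4q^-2 + 5q^-1 - 3 + 2q - q^2
<D> = -A^-14 + 2A^-10 - 3A^-6 + 5A^-2 - 4A^2 + 5A^6 - 4A^10 + 2A^14 - A^18 (w = -2)
1 component over 14 crossings, w = -2
9 Fox colorings among 3^14, |V(-1)| = 27: tricolorable
why: the span of V is 8, forcing >= 8 crossings in any diagram


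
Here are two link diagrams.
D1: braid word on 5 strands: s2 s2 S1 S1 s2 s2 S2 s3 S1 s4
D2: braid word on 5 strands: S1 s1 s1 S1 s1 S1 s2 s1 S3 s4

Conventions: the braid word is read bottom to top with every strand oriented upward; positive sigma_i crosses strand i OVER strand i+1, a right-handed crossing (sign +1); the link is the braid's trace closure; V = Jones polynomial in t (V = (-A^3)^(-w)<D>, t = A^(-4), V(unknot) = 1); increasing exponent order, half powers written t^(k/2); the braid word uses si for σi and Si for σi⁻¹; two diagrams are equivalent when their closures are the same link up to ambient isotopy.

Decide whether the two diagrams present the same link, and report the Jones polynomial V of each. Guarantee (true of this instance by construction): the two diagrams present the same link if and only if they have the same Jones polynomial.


equivalent: no
D1 (bracket -A^-6 + 2A^-2 - 2A^2 + 3A^6 - 2A^10 + 2A^14 - A^18; 10 crossings at w = +2): V = -t^-3 + 2t^-2 - 2t^-1 + 3 - 2t + 2t^2 - t^3
V(D2) = 1  [10 crossings, <D> = A^6, w = +2]
observation: V(t) takes 2 values over 2 diagrams, fixing the grouping


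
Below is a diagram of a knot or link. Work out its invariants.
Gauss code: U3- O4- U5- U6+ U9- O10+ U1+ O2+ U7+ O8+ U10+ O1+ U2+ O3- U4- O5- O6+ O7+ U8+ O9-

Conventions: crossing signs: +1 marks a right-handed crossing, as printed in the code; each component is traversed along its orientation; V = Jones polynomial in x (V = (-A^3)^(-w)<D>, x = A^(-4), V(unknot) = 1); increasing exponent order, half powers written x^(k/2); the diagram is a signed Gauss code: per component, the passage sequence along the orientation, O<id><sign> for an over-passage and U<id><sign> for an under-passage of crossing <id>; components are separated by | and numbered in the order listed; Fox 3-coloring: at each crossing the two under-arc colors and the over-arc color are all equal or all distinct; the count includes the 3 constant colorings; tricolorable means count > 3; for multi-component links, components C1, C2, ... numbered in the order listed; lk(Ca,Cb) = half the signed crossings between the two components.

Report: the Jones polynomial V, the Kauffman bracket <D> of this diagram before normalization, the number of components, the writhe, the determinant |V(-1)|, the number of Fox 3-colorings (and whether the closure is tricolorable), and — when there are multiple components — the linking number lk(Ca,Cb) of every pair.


V = -x^-2 + 2x^-1 - 3 + 5x - 4x^2 + 5x^3 - 4x^4 + 2x^5 - x^6
<D> = -A^-18 + 2A^-14 - 4A^-10 + 5A^-6 - 4A^-2 + 5A^2 - 3A^6 + 2A^10 - A^14 (w = +2)
1 component over 10 crossings, w = +2
9 Fox colorings among 3^10, |V(-1)| = 27: tricolorable
why: the span of V is 8, forcing >= 8 crossings in any diagram


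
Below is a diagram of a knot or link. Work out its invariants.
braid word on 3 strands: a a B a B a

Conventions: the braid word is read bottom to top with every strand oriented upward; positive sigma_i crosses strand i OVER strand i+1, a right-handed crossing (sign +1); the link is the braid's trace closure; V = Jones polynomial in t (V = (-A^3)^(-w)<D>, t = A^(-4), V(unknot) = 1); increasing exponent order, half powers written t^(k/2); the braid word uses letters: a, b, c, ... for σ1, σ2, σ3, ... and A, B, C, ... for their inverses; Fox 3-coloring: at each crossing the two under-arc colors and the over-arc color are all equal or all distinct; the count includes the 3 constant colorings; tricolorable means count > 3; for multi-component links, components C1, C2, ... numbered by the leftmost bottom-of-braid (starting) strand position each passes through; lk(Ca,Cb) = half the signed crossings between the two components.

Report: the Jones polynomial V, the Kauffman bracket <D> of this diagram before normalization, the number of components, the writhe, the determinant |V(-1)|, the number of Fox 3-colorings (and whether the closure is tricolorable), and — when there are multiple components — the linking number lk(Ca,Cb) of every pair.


Jones polynomial: V(t) = t^-1 - 1 + 2t - 2t^2 + 2t^3 - 2t^4 + t^5
<D> = A^-14 - 2A^-10 + 2A^-6 - 2A^-2 + 2A^2 - A^6 + A^10; writhe +2
components 1, writhe +2 (6 crossings)
3-colorings: 3 of 3^6, det 11 — not tricolorable
note: V spans 6 powers of t: at least 6 crossings in any diagram


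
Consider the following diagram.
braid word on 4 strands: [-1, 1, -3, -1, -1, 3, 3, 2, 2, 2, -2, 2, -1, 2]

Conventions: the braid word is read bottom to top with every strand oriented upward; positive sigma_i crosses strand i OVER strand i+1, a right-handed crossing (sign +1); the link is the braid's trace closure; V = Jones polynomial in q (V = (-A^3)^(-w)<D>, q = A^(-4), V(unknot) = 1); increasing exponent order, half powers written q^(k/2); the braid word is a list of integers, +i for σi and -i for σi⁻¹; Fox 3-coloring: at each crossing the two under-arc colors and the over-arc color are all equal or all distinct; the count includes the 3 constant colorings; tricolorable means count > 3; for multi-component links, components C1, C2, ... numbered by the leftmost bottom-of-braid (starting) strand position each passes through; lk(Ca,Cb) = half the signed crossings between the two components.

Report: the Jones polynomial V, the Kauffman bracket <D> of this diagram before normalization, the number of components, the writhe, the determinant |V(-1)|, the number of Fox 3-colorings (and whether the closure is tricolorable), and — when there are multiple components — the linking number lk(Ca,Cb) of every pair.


V = q^(-5/2) - 2q^(-3/2) + 2q^(-1/2) - 4q^(1/2) + 3q^(3/2) - 3q^(5/2) + 2q^(7/2) - q^(9/2)
<D> = -A^-12 + 2A^-8 - 3A^-4 + 3 - 4A^4 + 2A^8 - 2A^12 + A^16 (w = +2)
2 components over 14 crossings, w = +2
lk(C1,C2): +1
9 Fox colorings among 3^14, |V(-1)| = 18: tricolorable
why: the 1 component pair carries total linking +1


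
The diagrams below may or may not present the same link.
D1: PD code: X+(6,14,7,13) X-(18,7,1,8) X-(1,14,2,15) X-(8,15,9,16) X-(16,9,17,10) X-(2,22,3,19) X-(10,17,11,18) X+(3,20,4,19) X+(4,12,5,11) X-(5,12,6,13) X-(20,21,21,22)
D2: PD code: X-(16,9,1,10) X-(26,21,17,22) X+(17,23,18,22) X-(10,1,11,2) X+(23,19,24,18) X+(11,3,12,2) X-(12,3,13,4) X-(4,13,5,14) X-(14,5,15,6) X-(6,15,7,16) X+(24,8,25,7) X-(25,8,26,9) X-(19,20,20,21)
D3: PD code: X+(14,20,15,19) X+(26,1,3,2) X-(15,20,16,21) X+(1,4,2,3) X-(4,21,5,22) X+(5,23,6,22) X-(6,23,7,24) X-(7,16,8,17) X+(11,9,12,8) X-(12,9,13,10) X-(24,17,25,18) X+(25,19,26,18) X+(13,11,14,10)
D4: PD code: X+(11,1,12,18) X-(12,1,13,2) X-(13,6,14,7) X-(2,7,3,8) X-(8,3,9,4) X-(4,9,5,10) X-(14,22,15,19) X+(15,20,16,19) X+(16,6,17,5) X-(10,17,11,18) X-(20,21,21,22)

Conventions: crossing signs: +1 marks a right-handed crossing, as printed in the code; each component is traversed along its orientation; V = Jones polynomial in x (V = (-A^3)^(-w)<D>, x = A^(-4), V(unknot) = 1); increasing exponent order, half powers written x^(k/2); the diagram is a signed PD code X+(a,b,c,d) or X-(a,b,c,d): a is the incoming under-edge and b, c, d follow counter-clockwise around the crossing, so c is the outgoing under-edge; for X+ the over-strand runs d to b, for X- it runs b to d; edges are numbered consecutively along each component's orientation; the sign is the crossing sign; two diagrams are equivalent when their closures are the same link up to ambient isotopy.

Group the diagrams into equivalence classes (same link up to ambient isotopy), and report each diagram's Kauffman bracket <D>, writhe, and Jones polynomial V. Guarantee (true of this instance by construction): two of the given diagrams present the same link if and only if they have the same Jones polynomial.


equivalence classes: {D1, D4} | {D2} | {D3}
D1 (bracket A^-13 + A^-9 + A^-5 - A^3; 11 crossings at w = -5): V = x^(-9/2) - x^(-5/2) - x^(-3/2) - x^(-1/2)
V(D2) = x^(-15/2) - x^(-7/2) - x^(-5/2) - x^(-3/2)  (w -5, c 13, <D> = A^-9 + A^-5 + A^-1 - A^15)
D3 (bracket A^-7 + A; 13 crossings at w = +1): V = -x^(1/2) - x^(5/2)
V(D4) = x^(-9/2) - x^(-5/2) - x^(-3/2) - x^(-1/2)  [11 crossings, <D> = A^-13 + A^-9 + A^-5 - A^3, w = -5]
key observation: 3 values of V(x) split the 4 diagrams


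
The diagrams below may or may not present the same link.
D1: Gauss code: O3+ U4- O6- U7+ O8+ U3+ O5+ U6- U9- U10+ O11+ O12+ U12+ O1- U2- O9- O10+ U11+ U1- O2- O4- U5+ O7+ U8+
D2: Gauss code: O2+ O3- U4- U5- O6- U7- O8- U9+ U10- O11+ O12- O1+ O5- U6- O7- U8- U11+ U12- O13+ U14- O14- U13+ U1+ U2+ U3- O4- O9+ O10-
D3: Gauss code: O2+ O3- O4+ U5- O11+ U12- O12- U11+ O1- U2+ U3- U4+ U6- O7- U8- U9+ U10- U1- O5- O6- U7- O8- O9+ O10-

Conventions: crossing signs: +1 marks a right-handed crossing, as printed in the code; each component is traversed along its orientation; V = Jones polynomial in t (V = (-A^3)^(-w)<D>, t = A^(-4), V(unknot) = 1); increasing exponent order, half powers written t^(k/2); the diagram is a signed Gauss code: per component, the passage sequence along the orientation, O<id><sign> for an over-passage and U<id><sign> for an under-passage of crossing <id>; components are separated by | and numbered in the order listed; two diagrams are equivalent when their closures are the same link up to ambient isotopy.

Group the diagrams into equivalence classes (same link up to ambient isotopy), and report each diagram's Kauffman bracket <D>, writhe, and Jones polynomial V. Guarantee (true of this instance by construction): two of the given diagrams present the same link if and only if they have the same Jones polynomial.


classes: {D1} | {D2} | {D3}
V(D1) = t^-1 - 1 + 2t - 2t^2 + 2t^3 - 2t^4 + t^5  [12 crossings, <D> = A^-14 - 2A^-10 + 2A^-6 - 2A^-2 + 2A^2 - A^6 + A^10, w = +2]
D2 (bracket A^-8 + 1 - A^4; 14 crossings at w = -4): V = -t^-4 + t^-3 + t^-1
V(D3) = -t^-6 + t^-5 - t^-4 + 2t^-3 - t^-2 + t^-1  (w -4, c 12, <D> = A^-8 - A^-4 + 2 - A^4 + A^8 - A^12)
insight: 3 values of V(t) split the 3 diagrams


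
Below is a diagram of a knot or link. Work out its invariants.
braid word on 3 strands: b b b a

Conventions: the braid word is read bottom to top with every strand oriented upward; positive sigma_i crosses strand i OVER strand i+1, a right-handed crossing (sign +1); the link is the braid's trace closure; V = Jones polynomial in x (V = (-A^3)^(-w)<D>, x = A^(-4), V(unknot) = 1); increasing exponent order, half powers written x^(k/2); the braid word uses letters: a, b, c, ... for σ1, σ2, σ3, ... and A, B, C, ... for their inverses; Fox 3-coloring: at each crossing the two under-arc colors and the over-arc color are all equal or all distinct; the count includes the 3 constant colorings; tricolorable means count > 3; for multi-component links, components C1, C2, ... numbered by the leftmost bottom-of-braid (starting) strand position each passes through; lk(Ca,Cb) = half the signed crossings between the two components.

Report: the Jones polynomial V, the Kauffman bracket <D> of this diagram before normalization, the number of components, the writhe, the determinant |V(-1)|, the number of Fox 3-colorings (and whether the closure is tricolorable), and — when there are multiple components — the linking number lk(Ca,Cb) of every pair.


Jones polynomial: V(x) = x + x^3 - x^4
<D> = -A^-4 + 1 + A^8; writhe +4
components 1, writhe +4 (4 crossings)
3-colorings: 9 of 3^4, det 3 — tricolorable
note: the span of V is 3, forcing >= 3 crossings in any diagram


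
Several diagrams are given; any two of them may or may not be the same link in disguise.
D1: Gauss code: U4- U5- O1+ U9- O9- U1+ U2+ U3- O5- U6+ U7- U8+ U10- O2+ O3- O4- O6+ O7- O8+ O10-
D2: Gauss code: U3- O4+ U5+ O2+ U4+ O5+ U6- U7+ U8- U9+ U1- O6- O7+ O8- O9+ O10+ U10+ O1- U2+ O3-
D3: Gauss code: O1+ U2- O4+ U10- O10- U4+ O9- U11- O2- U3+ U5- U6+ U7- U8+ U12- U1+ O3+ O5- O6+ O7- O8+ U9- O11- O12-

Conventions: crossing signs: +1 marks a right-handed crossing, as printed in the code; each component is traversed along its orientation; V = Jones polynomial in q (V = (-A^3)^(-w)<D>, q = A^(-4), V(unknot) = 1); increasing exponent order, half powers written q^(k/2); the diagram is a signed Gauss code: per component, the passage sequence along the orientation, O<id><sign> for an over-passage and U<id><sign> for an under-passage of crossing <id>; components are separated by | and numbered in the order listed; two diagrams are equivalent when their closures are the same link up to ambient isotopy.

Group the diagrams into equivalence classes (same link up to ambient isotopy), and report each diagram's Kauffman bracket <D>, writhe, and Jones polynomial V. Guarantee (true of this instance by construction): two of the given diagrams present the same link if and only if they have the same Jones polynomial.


equivalence classes: {D1} | {D2} | {D3}
D1 (bracket A^-6; 10 crossings at w = -2): V = 1
D2 (bracket -A^-10 + A^-6 + A^2; 10 crossings at w = +2): V = q + q^3 - q^4
V(D3) = -q^-4 + q^-3 + q^-1  [12 crossings, <D> = A^-2 + A^6 - A^10, w = -2]
key observation: comparing 3 Jones polynomials yields 3 groups


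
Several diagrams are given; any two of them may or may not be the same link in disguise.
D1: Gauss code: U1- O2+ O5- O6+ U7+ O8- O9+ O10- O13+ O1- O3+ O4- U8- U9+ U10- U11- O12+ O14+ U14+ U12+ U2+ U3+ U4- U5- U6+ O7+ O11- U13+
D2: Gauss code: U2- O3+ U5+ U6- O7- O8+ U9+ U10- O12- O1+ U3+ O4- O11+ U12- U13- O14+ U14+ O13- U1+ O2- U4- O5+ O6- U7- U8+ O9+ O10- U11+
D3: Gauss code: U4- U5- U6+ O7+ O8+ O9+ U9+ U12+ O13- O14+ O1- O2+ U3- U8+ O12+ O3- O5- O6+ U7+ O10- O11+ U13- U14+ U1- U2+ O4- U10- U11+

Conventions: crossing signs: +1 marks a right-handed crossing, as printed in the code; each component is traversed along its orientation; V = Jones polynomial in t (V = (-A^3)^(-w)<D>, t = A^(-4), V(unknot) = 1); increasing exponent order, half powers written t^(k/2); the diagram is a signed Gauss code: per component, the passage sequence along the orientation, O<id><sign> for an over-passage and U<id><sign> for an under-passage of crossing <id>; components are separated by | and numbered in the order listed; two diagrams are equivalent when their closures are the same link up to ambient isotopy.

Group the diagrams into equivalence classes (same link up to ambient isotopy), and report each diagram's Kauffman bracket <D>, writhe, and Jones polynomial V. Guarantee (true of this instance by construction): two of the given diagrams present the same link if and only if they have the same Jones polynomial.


classes: {D1, D2, D3}
V(D1) = 1  [14 crossings, <D> = A^6, w = +2]
D2 (bracket 1; 14 crossings at w = 0): V = 1
D3 (bracket A^6; 14 crossings at w = +2): V = 1
note: all 3 diagrams share one V(t), hence one class


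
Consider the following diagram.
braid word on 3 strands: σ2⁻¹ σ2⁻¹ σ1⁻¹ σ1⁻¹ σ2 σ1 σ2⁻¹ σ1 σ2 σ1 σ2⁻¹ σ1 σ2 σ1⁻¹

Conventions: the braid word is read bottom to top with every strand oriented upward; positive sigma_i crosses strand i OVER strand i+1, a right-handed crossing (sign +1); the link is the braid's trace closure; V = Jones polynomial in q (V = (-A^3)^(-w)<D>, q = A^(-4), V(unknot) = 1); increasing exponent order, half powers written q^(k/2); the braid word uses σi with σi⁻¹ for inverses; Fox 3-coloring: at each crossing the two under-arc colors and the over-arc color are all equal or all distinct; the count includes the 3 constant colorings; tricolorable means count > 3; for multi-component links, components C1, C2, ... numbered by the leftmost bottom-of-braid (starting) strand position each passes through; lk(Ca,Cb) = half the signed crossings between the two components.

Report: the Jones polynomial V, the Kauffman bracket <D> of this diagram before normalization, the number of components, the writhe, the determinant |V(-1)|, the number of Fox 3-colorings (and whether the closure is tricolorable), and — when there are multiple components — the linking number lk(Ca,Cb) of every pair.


V = -q^-3 + 2q^-2 - 2q^-1 + 3 - 2q + 2q^2 - q^3
<D> = -A^-12 + 2A^-8 - 2A^-4 + 3 - 2A^4 + 2A^8 - A^12 (w = 0)
1 component over 14 crossings, w = 0
3 Fox colorings among 3^14, |V(-1)| = 13: not tricolorable
why: |V(-1)| = 13: so not tricolorable, since 3 does not divide 13


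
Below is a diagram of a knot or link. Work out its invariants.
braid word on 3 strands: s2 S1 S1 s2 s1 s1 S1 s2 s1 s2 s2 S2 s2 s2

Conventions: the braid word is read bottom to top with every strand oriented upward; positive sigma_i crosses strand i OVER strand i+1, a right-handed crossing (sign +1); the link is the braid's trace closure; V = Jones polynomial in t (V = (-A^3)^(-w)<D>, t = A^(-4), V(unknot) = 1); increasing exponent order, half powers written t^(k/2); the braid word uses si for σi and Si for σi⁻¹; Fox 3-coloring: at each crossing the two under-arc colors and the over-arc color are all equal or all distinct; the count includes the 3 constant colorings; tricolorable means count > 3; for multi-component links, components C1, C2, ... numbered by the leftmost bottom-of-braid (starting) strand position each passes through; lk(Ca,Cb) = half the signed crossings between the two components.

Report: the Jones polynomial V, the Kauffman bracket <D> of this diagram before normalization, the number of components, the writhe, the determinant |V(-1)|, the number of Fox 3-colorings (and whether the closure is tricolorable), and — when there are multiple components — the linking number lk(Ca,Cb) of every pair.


V = t^2 - t^3 + 2t^4 - 2t^5 + 3t^6 - 2t^7 + t^8 - t^9
<D> = -A^-18 + A^-14 - 2A^-10 + 3A^-6 - 2A^-2 + 2A^2 - A^6 + A^10 (w = +6)
1 component over 14 crossings, w = +6
3 Fox colorings among 3^14, |V(-1)| = 13: not tricolorable
why: w = +6 (over 14 crossings) is diagram-only; (-A^3)^(-6) removes it from V


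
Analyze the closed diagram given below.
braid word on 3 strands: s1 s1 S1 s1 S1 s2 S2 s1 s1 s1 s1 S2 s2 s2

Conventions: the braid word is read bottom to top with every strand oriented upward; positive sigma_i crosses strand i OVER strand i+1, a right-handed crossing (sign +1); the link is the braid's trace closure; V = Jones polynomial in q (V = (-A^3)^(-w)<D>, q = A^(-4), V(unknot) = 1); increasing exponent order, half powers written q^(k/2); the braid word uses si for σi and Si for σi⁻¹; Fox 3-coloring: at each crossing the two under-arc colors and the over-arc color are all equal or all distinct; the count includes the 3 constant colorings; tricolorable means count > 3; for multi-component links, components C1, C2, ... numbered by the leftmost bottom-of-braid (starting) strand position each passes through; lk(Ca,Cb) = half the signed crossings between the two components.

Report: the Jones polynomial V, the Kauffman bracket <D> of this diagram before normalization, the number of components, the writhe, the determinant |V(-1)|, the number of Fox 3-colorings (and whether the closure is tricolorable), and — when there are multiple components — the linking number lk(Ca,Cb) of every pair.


V(q) = q^2 + q^4 - q^5 + q^6 - q^7
bracket: -A^-10 + A^-6 - A^-2 + A^2 + A^10, w = +6
1 component, writhe +6, over 14 crossings
det 5, colorings 3 of 3^14 — not tricolorable
observation: the word shrinks to σ1 σ1 σ1 σ1 σ1 σ2 after cancelling


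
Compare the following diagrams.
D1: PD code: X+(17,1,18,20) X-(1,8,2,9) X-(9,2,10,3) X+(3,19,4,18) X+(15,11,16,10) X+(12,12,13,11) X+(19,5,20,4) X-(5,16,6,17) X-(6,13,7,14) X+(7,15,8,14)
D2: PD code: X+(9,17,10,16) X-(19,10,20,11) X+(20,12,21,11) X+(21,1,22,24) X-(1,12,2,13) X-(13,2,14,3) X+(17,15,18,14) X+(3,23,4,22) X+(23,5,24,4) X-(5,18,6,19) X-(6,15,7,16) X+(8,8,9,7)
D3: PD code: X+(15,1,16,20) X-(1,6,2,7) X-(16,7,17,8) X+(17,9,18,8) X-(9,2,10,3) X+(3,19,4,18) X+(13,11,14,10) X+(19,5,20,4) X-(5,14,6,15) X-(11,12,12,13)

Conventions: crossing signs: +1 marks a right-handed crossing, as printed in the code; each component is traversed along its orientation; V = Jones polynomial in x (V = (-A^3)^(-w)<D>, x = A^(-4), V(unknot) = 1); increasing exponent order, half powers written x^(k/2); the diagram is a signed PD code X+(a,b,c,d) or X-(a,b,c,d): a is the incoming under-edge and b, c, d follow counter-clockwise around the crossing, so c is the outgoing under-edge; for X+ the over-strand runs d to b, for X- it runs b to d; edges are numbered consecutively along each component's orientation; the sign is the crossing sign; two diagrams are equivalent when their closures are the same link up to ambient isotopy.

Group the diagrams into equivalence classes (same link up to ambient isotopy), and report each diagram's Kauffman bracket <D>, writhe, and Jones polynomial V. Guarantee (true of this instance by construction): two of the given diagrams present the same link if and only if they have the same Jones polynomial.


grouping into links: {D1, D2, D3}
V(D1) = -x^-3 + 2x^-2 - 2x^-1 + 3 - 2x + 2x^2 - x^3  (w +2, c 10, <D> = -A^-6 + 2A^-2 - 2A^2 + 3A^6 - 2A^10 + 2A^14 - A^18)
V(D2) = -x^-3 + 2x^-2 - 2x^-1 + 3 - 2x + 2x^2 - x^3  (w +2, c 12, <D> = -A^-6 + 2A^-2 - 2A^2 + 3A^6 - 2A^10 + 2A^14 - A^18)
V(D3) = -x^-3 + 2x^-2 - 2x^-1 + 3 - 2x + 2x^2 - x^3  (w 0, c 10, <D> = -A^-12 + 2A^-8 - 2A^-4 + 3 - 2A^4 + 2A^8 - A^12)
key observation: one V(x) for all 3 diagrams — one class (guaranteed)


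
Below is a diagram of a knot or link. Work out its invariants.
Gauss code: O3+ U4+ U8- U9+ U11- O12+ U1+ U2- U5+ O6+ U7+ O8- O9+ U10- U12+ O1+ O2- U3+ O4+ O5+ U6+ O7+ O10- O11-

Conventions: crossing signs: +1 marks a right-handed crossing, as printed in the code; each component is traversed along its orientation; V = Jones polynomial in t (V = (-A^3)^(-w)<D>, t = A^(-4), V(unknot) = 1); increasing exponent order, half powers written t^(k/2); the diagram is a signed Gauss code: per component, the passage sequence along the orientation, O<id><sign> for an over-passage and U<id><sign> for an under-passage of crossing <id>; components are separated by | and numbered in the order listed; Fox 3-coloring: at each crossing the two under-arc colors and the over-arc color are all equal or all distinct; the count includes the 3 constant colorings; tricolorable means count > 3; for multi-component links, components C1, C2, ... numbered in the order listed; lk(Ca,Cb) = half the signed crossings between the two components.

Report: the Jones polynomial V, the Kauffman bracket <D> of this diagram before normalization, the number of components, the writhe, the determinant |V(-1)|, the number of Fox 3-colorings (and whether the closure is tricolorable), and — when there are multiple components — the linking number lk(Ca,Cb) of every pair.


Jones polynomial: V(t) = t - t^2 + 2t^3 - t^4 + t^5 - t^6
<D> = -A^-12 + A^-8 - A^-4 + 2 - A^4 + A^8; writhe +4
components 1, writhe +4 (12 crossings)
3-colorings: 3 of 3^12, det 7 — not tricolorable
note: V spans 5 powers of t: at least 5 crossings in any diagram
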